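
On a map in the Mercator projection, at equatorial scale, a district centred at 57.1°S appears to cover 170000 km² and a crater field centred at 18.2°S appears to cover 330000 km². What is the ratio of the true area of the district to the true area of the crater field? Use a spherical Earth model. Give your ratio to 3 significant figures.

0.168

Since Mercator area scale is 1/cos²φ, the true area equals the apparent area multiplied by cos²φ.
True area of district: 170000 × cos²(57.1°) = 170000 × 0.2950 = 50160 km².
True area of crater field: 330000 × cos²(18.2°) = 330000 × 0.9024 = 297800 km².
Ratio = 50160 / 297800 ≈ 0.168.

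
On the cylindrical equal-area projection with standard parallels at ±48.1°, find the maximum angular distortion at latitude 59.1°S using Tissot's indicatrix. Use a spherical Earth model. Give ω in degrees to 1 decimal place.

29.8°

For cylindrical equal-area with standard parallel φ₀, h = cos φ / cos φ₀ and k = cos φ₀ / cos φ, so h·k = 1.
At 59.1°: h = 0.7690, k = 1.300; principal scales a = 1.300, b = 0.7690.
sin(ω/2) = (a − b)/(a + b) = 0.5315/2.069 = 0.2568, so ω = 2 arcsin(0.2568) ≈ 29.8°.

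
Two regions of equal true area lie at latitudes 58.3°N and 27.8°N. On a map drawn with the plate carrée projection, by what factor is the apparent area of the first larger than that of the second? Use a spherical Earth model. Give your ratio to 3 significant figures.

For the equirectangular projection with φ₀ = 0 (plate carrée), h = 1 along meridians and k = sec φ along parallels.
Areal scale at 58.3°: h·k = 1.000 × 1.903 = 1.903.
Areal scale at 27.8°: h·k = 1.000 × 1.130 = 1.130.
Ratio = 1.903/1.130 ≈ 1.68.

1.68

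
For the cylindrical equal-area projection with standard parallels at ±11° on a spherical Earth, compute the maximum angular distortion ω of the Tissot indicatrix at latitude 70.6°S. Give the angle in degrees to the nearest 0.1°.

105.2°

A cylindrical equal-area projection with standard parallel φ₀ has meridian scale h = cos φ / cos φ₀ and parallel scale k = cos φ₀ / cos φ (so areas are preserved, h·k = 1).
At 70.6°: h = 0.3384, k = 2.955; principal scales a = 2.955, b = 0.3384.
sin(ω/2) = (a − b)/(a + b) = 2.617/3.294 = 0.7945, so ω = 2 arcsin(0.7945) ≈ 105.2°.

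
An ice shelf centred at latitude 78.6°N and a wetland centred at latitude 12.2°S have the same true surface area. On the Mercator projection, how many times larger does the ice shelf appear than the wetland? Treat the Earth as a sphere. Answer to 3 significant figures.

Mercator is conformal with k = sec φ, so areal scale = k² = sec²φ.
At 78.6°: sec²(78.6°) = 1/0.1977² = 25.60.
At 12.2°: sec²(12.2°) = 1/0.9774² = 1.047.
Ratio = 25.60/1.047 = cos²(12.2°)/cos²(78.6°) ≈ 24.5.

24.5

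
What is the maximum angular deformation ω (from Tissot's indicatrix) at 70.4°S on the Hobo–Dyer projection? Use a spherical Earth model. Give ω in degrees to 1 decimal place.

Hobo–Dyer is a cylindrical equal-area projection with standard parallels at ±37.5°. A cylindrical equal-area projection with standard parallel φ₀ has meridian scale h = cos φ / cos φ₀ and parallel scale k = cos φ₀ / cos φ (so areas are preserved, h·k = 1).
At 70.4°: h = 0.4228, k = 2.365; principal scales a = 2.365, b = 0.4228.
sin(ω/2) = (a − b)/(a + b) = 1.942/2.788 = 0.6967, so ω = 2 arcsin(0.6967) ≈ 88.3°.

88.3°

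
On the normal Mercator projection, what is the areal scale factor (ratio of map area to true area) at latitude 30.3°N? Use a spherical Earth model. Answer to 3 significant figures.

For Mercator, h = k = sec φ (a conformal cylindrical projection has a single point scale, 1/cos φ).
Areal scale = k² = sec²φ = 1/cos²(30.3°) = 1/0.8634² = 1.341.

1.34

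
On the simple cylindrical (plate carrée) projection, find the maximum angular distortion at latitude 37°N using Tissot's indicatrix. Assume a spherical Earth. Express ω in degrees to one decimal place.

12.9°

In the plate carrée (x = Rλ, y = Rφ), meridians are true-scale (h = 1) and parallels are stretched by k = sec φ.
At 37°: h = 1.000, k = 1.252; principal scales a = 1.252, b = 1.000.
sin(ω/2) = (a − b)/(a + b) = 0.2521/2.252 = 0.1120, so ω = 2 arcsin(0.1120) ≈ 12.9°.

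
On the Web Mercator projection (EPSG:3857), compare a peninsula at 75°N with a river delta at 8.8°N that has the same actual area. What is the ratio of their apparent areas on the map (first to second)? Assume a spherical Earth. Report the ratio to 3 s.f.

Mercator areal scale is sec²φ.
At 75°: sec²(75°) = 1/0.2588² = 14.93.
At 8.8°: sec²(8.8°) = 1/0.9882² = 1.024.
Ratio = 14.93/1.024 = cos²(8.8°)/cos²(75°) ≈ 14.6.

14.6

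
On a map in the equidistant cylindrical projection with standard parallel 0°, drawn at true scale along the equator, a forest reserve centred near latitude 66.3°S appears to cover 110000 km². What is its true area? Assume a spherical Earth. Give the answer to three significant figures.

In the plate carrée (x = Rλ, y = Rφ), meridians are true-scale (h = 1) and parallels are stretched by k = sec φ.
Areal scale = h·k = 1 × sec φ; at 66.3°, h = 1.000, k = 2.488, so h·k = 2.488.
True area = apparent / (areal scale) = 110000 / 2.488 ≈ 44200 km².

44200 km²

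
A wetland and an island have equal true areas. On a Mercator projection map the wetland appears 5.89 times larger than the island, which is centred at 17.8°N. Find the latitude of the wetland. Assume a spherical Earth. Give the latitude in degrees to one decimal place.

66.9°

On Mercator, (apparent₁)/(apparent₂) = sec²φ₁ / sec²φ₂ when true areas are equal.
cos²φ₂ / cos²φ₁ = 5.89  ⇒  cos φ₁ = cos 17.8° / √5.89 = 0.9521/2.427 = 0.3923.
φ₁ = arccos(0.3923) ≈ 66.9°.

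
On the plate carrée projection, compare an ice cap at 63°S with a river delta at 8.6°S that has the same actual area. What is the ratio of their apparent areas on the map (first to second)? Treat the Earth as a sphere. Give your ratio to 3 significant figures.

2.18

For the equirectangular projection with φ₀ = 0 (plate carrée), h = 1 along meridians and k = sec φ along parallels.
Areal scale at 63°: h·k = 1.000 × 2.203 = 2.203.
Areal scale at 8.6°: h·k = 1.000 × 1.011 = 1.011.
Ratio = 2.203/1.011 ≈ 2.18.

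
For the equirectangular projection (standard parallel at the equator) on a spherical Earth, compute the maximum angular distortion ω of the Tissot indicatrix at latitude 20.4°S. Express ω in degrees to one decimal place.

3.7°

For the equirectangular projection with φ₀ = 0 (plate carrée), h = 1 along meridians and k = sec φ along parallels.
At 20.4°: h = 1.000, k = 1.067; principal scales a = 1.067, b = 1.000.
sin(ω/2) = (a − b)/(a + b) = 0.06691/2.067 = 0.03237, so ω = 2 arcsin(0.03237) ≈ 3.7°.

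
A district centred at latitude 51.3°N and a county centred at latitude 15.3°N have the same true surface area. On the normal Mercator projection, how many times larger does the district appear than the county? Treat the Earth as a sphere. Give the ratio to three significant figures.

Mercator areal scale is sec²φ.
At 51.3°: sec²(51.3°) = 1/0.6252² = 2.558.
At 15.3°: sec²(15.3°) = 1/0.9646² = 1.075.
Ratio = 2.558/1.075 = cos²(15.3°)/cos²(51.3°) ≈ 2.38.

2.38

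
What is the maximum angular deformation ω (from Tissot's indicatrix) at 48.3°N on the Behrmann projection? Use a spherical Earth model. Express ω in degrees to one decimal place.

The Behrmann projection is cylindrical equal-area with φ₀ = 30°. For cylindrical equal-area with standard parallel φ₀, h = cos φ / cos φ₀ and k = cos φ₀ / cos φ, so h·k = 1.
At 48.3°: h = 0.7681, k = 1.302; principal scales a = 1.302, b = 0.7681.
sin(ω/2) = (a − b)/(a + b) = 0.5337/2.070 = 0.2578, so ω = 2 arcsin(0.2578) ≈ 29.9°.

29.9°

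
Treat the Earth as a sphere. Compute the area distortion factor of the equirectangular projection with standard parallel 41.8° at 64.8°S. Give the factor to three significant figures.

In the equirectangular projection with standard parallel φ₀ = 41.8° (x = Rλ cos φ₀, y = Rφ), meridians are true-scale (h = 1) and the parallel scale is k = cos φ₀ / cos φ.
Areal scale = h·k = 1 × cos φ₀ / cos φ; at 64.8°, h = 1.000, k = 1.751, so h·k = 1.751.

1.75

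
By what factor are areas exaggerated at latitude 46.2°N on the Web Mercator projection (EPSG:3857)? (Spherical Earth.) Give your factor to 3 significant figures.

The Mercator projection is conformal; its linear scale factor is the same in every direction and equals sec φ = 1/cos φ.
Areal scale = k² = sec²φ = 1/cos²(46.2°) = 1/0.6921² = 2.087.

2.09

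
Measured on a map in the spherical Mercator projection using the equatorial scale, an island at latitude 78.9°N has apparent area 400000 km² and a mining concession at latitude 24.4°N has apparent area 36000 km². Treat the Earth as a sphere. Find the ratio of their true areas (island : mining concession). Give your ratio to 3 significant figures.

0.497

Mercator's areal exaggeration is sec²φ; hence true area = (apparent area) · cos²φ.
True area of island: 400000 × cos²(78.9°) = 400000 × 0.03706 = 14830 km².
True area of mining concession: 36000 × cos²(24.4°) = 36000 × 0.8293 = 29860 km².
Ratio = 14830 / 29860 ≈ 0.497.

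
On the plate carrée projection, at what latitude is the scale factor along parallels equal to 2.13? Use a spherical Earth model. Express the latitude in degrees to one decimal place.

Plate carrée: h = 1, k = sec φ along parallels.
sec φ = 2.13  ⇒  cos φ = 0.4695  ⇒  φ ≈ 62.0°.

62.0°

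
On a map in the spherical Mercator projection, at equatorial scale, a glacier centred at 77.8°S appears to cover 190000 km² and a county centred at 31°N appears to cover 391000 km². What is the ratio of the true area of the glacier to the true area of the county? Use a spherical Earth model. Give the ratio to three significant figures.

0.0295

Mercator's areal exaggeration is sec²φ; hence true area = (apparent area) · cos²φ.
True area of glacier: 190000 × cos²(77.8°) = 190000 × 0.04466 = 8485 km².
True area of county: 391000 × cos²(31°) = 391000 × 0.7347 = 287300 km².
Ratio = 8485 / 287300 ≈ 0.0295.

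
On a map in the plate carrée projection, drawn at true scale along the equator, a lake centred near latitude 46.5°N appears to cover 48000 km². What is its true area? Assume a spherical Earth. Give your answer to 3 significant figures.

Plate carrée maps x = Rλ, y = Rφ. The meridian scale is h = 1 and the parallel scale is k = 1/cos φ = sec φ.
Areal scale = h·k = 1 × sec φ; at 46.5°, h = 1.000, k = 1.453, so h·k = 1.453.
True area = apparent / (areal scale) = 48000 / 1.453 ≈ 33000 km².

33000 km²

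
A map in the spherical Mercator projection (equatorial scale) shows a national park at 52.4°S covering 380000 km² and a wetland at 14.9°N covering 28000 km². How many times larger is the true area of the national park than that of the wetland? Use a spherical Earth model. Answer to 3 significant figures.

5.41

Mercator's areal exaggeration is sec²φ; hence true area = (apparent area) · cos²φ.
True area of national park: 380000 × cos²(52.4°) = 380000 × 0.3723 = 141500 km².
True area of wetland: 28000 × cos²(14.9°) = 28000 × 0.9339 = 26150 km².
Ratio = 141500 / 26150 ≈ 5.41.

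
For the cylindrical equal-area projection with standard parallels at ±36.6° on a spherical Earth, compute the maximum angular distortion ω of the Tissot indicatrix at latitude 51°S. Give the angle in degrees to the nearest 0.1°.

For cylindrical equal-area with standard parallel φ₀, h = cos φ / cos φ₀ and k = cos φ₀ / cos φ, so h·k = 1.
At 51°: h = 0.7839, k = 1.276; principal scales a = 1.276, b = 0.7839.
sin(ω/2) = (a − b)/(a + b) = 0.4918/2.060 = 0.2388, so ω = 2 arcsin(0.2388) ≈ 27.6°.

27.6°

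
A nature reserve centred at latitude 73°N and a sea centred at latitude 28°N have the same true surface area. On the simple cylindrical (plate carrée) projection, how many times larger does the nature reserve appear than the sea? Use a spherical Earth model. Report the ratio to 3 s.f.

In the plate carrée (x = Rλ, y = Rφ), meridians are true-scale (h = 1) and parallels are stretched by k = sec φ.
Areal scale at 73°: h·k = 1.000 × 3.420 = 3.420.
Areal scale at 28°: h·k = 1.000 × 1.133 = 1.133.
Ratio = 3.420/1.133 ≈ 3.02.

3.02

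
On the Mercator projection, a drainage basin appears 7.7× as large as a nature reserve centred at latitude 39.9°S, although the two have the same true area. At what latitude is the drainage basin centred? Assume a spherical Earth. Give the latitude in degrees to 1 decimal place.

74.0°

On Mercator, (apparent₁)/(apparent₂) = sec²φ₁ / sec²φ₂ when true areas are equal.
cos²φ₂ / cos²φ₁ = 7.7  ⇒  cos φ₁ = cos 39.9° / √7.7 = 0.7672/2.775 = 0.2765.
φ₁ = arccos(0.2765) ≈ 74.0°.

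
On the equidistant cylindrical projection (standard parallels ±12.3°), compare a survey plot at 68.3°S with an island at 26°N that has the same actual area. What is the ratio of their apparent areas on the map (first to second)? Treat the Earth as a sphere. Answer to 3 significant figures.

2.43

With standard parallel φ₀ = 12.3°, the equirectangular projection gives x = Rλ cos φ₀, y = Rφ, so h = 1 and k = cos 12.3° / cos φ.
Areal scale at 68.3°: h·k = 1.000 × 2.642 = 2.642.
Areal scale at 26°: h·k = 1.000 × 1.087 = 1.087.
Ratio = 2.642/1.087 ≈ 2.43.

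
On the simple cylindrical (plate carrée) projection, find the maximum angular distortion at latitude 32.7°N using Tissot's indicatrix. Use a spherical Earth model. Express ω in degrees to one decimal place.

For the equirectangular projection with φ₀ = 0 (plate carrée), h = 1 along meridians and k = sec φ along parallels.
At 32.7°: h = 1.000, k = 1.188; principal scales a = 1.188, b = 1.000.
sin(ω/2) = (a − b)/(a + b) = 0.1883/2.188 = 0.08606, so ω = 2 arcsin(0.08606) ≈ 9.9°.

9.9°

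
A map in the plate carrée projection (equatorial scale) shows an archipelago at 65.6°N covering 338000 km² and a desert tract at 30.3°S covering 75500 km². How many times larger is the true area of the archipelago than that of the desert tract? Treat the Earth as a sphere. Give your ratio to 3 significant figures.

Plate carrée has h = 1 and k = sec φ, giving areal scale sec φ; true area = (apparent area) · cos φ.
True area of archipelago: 338000 × cos(65.6°) = 338000 × 0.4131 = 139600 km².
True area of desert tract: 75500 × cos(30.3°) = 75500 × 0.8634 = 65190 km².
Ratio = 139600 / 65190 ≈ 2.14.

2.14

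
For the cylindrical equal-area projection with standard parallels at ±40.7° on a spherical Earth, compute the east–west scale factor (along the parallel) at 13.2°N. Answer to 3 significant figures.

For cylindrical equal-area with standard parallel φ₀, h = cos φ / cos φ₀ and k = cos φ₀ / cos φ, so h·k = 1.
k = cos 40.7° / cos 13.2° = 0.7581/0.9736 = 0.7787.

0.779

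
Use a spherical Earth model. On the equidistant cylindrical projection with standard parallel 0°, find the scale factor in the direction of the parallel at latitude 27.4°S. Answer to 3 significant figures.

Plate carrée maps x = Rλ, y = Rφ. The meridian scale is h = 1 and the parallel scale is k = 1/cos φ = sec φ.
k = 1/cos 27.4° = 1/0.8878 = 1.126.

1.13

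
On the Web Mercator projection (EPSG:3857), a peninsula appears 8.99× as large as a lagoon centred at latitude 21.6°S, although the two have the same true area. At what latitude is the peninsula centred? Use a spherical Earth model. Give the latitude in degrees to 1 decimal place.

71.9°

For equal true areas on Mercator, apparent areas scale as sec²φ, so the ratio is cos²φ₂ / cos²φ₁.
cos²φ₂ / cos²φ₁ = 8.99  ⇒  cos φ₁ = cos 21.6° / √8.99 = 0.9298/2.998 = 0.3101.
φ₁ = arccos(0.3101) ≈ 71.9°.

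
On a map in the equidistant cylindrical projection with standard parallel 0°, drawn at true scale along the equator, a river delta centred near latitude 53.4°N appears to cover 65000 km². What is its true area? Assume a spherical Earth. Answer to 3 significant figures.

For the equirectangular projection with φ₀ = 0 (plate carrée), h = 1 along meridians and k = sec φ along parallels.
Areal scale = h·k = 1 × sec φ; at 53.4°, h = 1.000, k = 1.677, so h·k = 1.677.
True area = apparent / (areal scale) = 65000 / 1.677 ≈ 38800 km².

38800 km²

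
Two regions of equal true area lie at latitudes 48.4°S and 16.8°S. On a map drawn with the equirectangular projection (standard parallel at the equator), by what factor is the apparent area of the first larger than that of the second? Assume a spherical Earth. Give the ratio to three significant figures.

1.44

Plate carrée maps x = Rλ, y = Rφ. The meridian scale is h = 1 and the parallel scale is k = 1/cos φ = sec φ.
Areal scale at 48.4°: h·k = 1.000 × 1.506 = 1.506.
Areal scale at 16.8°: h·k = 1.000 × 1.045 = 1.045.
Ratio = 1.506/1.045 ≈ 1.44.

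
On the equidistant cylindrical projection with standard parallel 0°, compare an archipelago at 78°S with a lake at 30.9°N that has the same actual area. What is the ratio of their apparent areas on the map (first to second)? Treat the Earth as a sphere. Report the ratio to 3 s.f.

4.13

For the equirectangular projection with φ₀ = 0 (plate carrée), h = 1 along meridians and k = sec φ along parallels.
Areal scale at 78°: h·k = 1.000 × 4.810 = 4.810.
Areal scale at 30.9°: h·k = 1.000 × 1.165 = 1.165.
Ratio = 4.810/1.165 ≈ 4.13.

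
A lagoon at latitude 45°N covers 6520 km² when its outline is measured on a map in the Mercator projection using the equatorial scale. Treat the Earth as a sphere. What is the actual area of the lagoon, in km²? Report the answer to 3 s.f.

For Mercator, h = k = sec φ (a conformal cylindrical projection has a single point scale, 1/cos φ).
Areal scale = k² = sec²φ = 1/cos²(45°) = 1/0.7071² = 2.000.
True area = apparent / (areal scale) = 6520 / 2.000 ≈ 3260 km².

3260 km²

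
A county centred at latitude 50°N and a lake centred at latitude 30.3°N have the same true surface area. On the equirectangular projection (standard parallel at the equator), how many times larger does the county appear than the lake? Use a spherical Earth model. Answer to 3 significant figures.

Plate carrée maps x = Rλ, y = Rφ. The meridian scale is h = 1 and the parallel scale is k = 1/cos φ = sec φ.
Areal scale at 50°: h·k = 1.000 × 1.556 = 1.556.
Areal scale at 30.3°: h·k = 1.000 × 1.158 = 1.158.
Ratio = 1.556/1.158 ≈ 1.34.

1.34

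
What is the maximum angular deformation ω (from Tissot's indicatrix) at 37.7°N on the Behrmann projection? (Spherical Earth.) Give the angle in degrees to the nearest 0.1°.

10.3°

Behrmann is a cylindrical equal-area projection with standard parallels at ±30°. For cylindrical equal-area with standard parallel φ₀, h = cos φ / cos φ₀ and k = cos φ₀ / cos φ, so h·k = 1.
At 37.7°: h = 0.9136, k = 1.095; principal scales a = 1.095, b = 0.9136.
sin(ω/2) = (a − b)/(a + b) = 0.1809/2.008 = 0.09009, so ω = 2 arcsin(0.09009) ≈ 10.3°.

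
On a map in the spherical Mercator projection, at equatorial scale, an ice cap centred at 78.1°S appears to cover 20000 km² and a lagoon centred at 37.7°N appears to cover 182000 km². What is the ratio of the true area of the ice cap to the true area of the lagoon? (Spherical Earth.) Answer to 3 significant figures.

0.00746

Since Mercator area scale is 1/cos²φ, the true area equals the apparent area multiplied by cos²φ.
True area of ice cap: 20000 × cos²(78.1°) = 20000 × 0.04252 = 850.4 km².
True area of lagoon: 182000 × cos²(37.7°) = 182000 × 0.6260 = 113900 km².
Ratio = 850.4 / 113900 ≈ 0.00746.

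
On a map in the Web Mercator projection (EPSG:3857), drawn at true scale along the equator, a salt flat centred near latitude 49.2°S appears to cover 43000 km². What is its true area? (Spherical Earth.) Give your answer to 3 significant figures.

The Mercator projection is conformal; its linear scale factor is the same in every direction and equals sec φ = 1/cos φ.
Areal scale = k² = sec²φ = 1/cos²(49.2°) = 1/0.6534² = 2.342.
True area = apparent / (areal scale) = 43000 / 2.342 ≈ 18400 km².

18400 km²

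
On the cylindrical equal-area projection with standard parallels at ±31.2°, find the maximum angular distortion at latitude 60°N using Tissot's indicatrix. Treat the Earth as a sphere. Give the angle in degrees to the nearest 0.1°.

For cylindrical equal-area with standard parallel φ₀, h = cos φ / cos φ₀ and k = cos φ₀ / cos φ, so h·k = 1.
At 60°: h = 0.5845, k = 1.711; principal scales a = 1.711, b = 0.5845.
sin(ω/2) = (a − b)/(a + b) = 1.126/2.295 = 0.4907, so ω = 2 arcsin(0.4907) ≈ 58.8°.

58.8°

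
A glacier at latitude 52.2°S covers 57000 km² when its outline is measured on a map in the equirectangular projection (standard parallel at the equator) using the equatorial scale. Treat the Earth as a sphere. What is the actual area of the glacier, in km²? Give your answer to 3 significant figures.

34900 km²

In the plate carrée (x = Rλ, y = Rφ), meridians are true-scale (h = 1) and parallels are stretched by k = sec φ.
Areal scale = h·k = 1 × sec φ; at 52.2°, h = 1.000, k = 1.632, so h·k = 1.632.
True area = apparent / (areal scale) = 57000 / 1.632 ≈ 34900 km².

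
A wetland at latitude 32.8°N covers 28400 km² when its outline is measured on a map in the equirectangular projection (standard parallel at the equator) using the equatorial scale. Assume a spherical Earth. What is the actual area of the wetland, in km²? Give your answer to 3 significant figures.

Plate carrée maps x = Rλ, y = Rφ. The meridian scale is h = 1 and the parallel scale is k = 1/cos φ = sec φ.
Areal scale = h·k = 1 × sec φ; at 32.8°, h = 1.000, k = 1.190, so h·k = 1.190.
True area = apparent / (areal scale) = 28400 / 1.190 ≈ 23900 km².

23900 km²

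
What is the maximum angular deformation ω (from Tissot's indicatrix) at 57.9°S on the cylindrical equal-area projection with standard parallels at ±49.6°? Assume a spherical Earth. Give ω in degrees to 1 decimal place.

For cylindrical equal-area with standard parallel φ₀, h = cos φ / cos φ₀ and k = cos φ₀ / cos φ, so h·k = 1.
At 57.9°: h = 0.8199, k = 1.220; principal scales a = 1.220, b = 0.8199.
sin(ω/2) = (a − b)/(a + b) = 0.3997/2.040 = 0.1960, so ω = 2 arcsin(0.1960) ≈ 22.6°.

22.6°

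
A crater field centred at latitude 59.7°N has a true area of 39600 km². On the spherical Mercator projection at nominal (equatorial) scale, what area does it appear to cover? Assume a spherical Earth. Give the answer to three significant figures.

156000 km²

The Mercator projection is conformal; its linear scale factor is the same in every direction and equals sec φ = 1/cos φ.
Areal scale = k² = sec²φ = 1/cos²(59.7°) = 1/0.5045² = 3.929.
Apparent area = 39600 × 3.929 ≈ 156000 km².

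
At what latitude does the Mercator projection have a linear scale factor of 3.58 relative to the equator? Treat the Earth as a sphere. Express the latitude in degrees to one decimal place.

Mercator scale is k = sec φ = 1/cos φ.
1/cos φ = 3.58  ⇒  cos φ = 0.2793  ⇒  φ = arccos(0.2793) ≈ 73.8°.

73.8°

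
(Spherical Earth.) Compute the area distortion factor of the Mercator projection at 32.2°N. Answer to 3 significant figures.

The Mercator projection is conformal; its linear scale factor is the same in every direction and equals sec φ = 1/cos φ.
Areal scale = k² = sec²φ = 1/cos²(32.2°) = 1/0.8462² = 1.397.

1.40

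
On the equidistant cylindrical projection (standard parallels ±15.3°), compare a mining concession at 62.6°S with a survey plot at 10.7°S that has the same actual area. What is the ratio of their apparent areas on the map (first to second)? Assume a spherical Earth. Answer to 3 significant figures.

In the equirectangular projection with standard parallel φ₀ = 15.3° (x = Rλ cos φ₀, y = Rφ), meridians are true-scale (h = 1) and the parallel scale is k = cos φ₀ / cos φ.
Areal scale at 62.6°: h·k = 1.000 × 2.096 = 2.096.
Areal scale at 10.7°: h·k = 1.000 × 0.9816 = 0.9816.
Ratio = 2.096/0.9816 ≈ 2.14.

2.14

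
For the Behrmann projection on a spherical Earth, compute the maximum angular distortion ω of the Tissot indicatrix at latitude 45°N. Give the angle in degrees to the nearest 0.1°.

23.1°

The Behrmann projection is cylindrical equal-area with φ₀ = 30°. A cylindrical equal-area projection with standard parallel φ₀ has meridian scale h = cos φ / cos φ₀ and parallel scale k = cos φ₀ / cos φ (so areas are preserved, h·k = 1).
At 45°: h = 0.8165, k = 1.225; principal scales a = 1.225, b = 0.8165.
sin(ω/2) = (a − b)/(a + b) = 0.4082/2.041 = 0.2000, so ω = 2 arcsin(0.2000) ≈ 23.1°.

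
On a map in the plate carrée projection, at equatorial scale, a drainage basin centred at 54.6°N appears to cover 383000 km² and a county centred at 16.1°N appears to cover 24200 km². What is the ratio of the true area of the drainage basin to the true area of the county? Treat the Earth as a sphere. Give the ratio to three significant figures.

Plate carrée has h = 1 and k = sec φ, giving areal scale sec φ; true area = (apparent area) · cos φ.
True area of drainage basin: 383000 × cos(54.6°) = 383000 × 0.5793 = 221900 km².
True area of county: 24200 × cos(16.1°) = 24200 × 0.9608 = 23250 km².
Ratio = 221900 / 23250 ≈ 9.54.

9.54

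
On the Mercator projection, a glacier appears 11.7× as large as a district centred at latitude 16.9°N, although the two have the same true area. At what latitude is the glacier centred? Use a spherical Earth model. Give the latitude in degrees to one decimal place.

For equal true areas on Mercator, apparent areas scale as sec²φ, so the ratio is cos²φ₂ / cos²φ₁.
cos²φ₂ / cos²φ₁ = 11.7  ⇒  cos φ₁ = cos 16.9° / √11.7 = 0.9568/3.421 = 0.2797.
φ₁ = arccos(0.2797) ≈ 73.8°.

73.8°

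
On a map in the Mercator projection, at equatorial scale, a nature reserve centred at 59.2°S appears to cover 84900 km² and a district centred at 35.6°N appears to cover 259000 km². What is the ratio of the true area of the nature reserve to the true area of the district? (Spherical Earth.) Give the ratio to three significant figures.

0.130

On Mercator the areal scale is sec²φ, so true area = apparent × cos²φ.
True area of nature reserve: 84900 × cos²(59.2°) = 84900 × 0.2622 = 22260 km².
True area of district: 259000 × cos²(35.6°) = 259000 × 0.6611 = 171200 km².
Ratio = 22260 / 171200 ≈ 0.130.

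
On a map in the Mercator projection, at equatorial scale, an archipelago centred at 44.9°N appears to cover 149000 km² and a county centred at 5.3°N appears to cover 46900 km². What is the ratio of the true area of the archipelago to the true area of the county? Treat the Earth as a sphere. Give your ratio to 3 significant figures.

1.61

On Mercator the areal scale is sec²φ, so true area = apparent × cos²φ.
True area of archipelago: 149000 × cos²(44.9°) = 149000 × 0.5017 = 74760 km².
True area of county: 46900 × cos²(5.3°) = 46900 × 0.9915 = 46500 km².
Ratio = 74760 / 46500 ≈ 1.61.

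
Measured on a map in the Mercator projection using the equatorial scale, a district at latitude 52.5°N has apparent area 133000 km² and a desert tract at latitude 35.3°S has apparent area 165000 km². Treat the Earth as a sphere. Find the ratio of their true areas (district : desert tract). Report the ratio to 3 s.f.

0.448

Since Mercator area scale is 1/cos²φ, the true area equals the apparent area multiplied by cos²φ.
True area of district: 133000 × cos²(52.5°) = 133000 × 0.3706 = 49290 km².
True area of desert tract: 165000 × cos²(35.3°) = 165000 × 0.6661 = 109900 km².
Ratio = 49290 / 109900 ≈ 0.448.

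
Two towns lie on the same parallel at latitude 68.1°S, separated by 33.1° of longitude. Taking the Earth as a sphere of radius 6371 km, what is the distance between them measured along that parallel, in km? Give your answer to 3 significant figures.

Arc length along a parallel = R cos φ · Δλ (with Δλ in radians).
= 6371 × cos 68.1° × (33.1° × π/180) = 6371 × 0.3730 × 0.5777 ≈ 1370 km.

1370 km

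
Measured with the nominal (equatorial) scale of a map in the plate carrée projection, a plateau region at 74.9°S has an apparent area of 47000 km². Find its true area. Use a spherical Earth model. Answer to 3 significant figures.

For the equirectangular projection with φ₀ = 0 (plate carrée), h = 1 along meridians and k = sec φ along parallels.
Areal scale = h·k = 1 × sec φ; at 74.9°, h = 1.000, k = 3.839, so h·k = 3.839.
True area = apparent / (areal scale) = 47000 / 3.839 ≈ 12200 km².

12200 km²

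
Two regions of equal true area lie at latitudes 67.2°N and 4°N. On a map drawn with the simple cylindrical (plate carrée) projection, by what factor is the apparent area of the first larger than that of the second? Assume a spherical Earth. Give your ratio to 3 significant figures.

2.57

For the equirectangular projection with φ₀ = 0 (plate carrée), h = 1 along meridians and k = sec φ along parallels.
Areal scale at 67.2°: h·k = 1.000 × 2.581 = 2.581.
Areal scale at 4°: h·k = 1.000 × 1.002 = 1.002.
Ratio = 2.581/1.002 ≈ 2.57.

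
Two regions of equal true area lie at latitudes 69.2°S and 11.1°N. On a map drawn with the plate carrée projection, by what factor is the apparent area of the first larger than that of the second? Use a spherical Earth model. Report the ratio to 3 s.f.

2.76

For the equirectangular projection with φ₀ = 0 (plate carrée), h = 1 along meridians and k = sec φ along parallels.
Areal scale at 69.2°: h·k = 1.000 × 2.816 = 2.816.
Areal scale at 11.1°: h·k = 1.000 × 1.019 = 1.019.
Ratio = 2.816/1.019 ≈ 2.76.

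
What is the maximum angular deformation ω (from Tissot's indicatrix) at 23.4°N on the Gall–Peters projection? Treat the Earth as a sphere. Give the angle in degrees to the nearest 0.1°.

The Gall–Peters projection is cylindrical equal-area with φ₀ = 45°. For cylindrical equal-area with standard parallel φ₀, h = cos φ / cos φ₀ and k = cos φ₀ / cos φ, so h·k = 1.
At 23.4°: h = 1.298, k = 0.7705; principal scales a = 1.298, b = 0.7705.
sin(ω/2) = (a − b)/(a + b) = 0.5274/2.068 = 0.2550, so ω = 2 arcsin(0.2550) ≈ 29.5°.

29.5°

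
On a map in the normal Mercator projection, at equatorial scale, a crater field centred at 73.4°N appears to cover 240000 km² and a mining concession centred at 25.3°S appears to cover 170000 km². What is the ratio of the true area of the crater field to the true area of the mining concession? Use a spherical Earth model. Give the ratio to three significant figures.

0.141

Mercator's areal exaggeration is sec²φ; hence true area = (apparent area) · cos²φ.
True area of crater field: 240000 × cos²(73.4°) = 240000 × 0.08162 = 19590 km².
True area of mining concession: 170000 × cos²(25.3°) = 170000 × 0.8174 = 139000 km².
Ratio = 19590 / 139000 ≈ 0.141.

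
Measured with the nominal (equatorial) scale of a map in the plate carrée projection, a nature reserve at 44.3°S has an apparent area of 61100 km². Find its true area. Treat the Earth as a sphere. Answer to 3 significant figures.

43700 km²

In the plate carrée (x = Rλ, y = Rφ), meridians are true-scale (h = 1) and parallels are stretched by k = sec φ.
Areal scale = h·k = 1 × sec φ; at 44.3°, h = 1.000, k = 1.397, so h·k = 1.397.
True area = apparent / (areal scale) = 61100 / 1.397 ≈ 43700 km².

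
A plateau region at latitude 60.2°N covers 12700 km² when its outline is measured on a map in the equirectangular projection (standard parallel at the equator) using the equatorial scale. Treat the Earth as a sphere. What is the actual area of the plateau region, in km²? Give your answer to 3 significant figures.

6310 km²

Plate carrée maps x = Rλ, y = Rφ. The meridian scale is h = 1 and the parallel scale is k = 1/cos φ = sec φ.
Areal scale = h·k = 1 × sec φ; at 60.2°, h = 1.000, k = 2.012, so h·k = 2.012.
True area = apparent / (areal scale) = 12700 / 2.012 ≈ 6310 km².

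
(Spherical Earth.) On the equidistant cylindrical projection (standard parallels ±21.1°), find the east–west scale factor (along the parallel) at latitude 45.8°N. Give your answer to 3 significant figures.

1.34

The equidistant cylindrical projection with φ₀ = 21.1° has h = 1 (meridians true) and k = cos φ₀ / cos φ along parallels.
k = cos 21.1° / cos 45.8° = 0.9330/0.6972 = 1.338.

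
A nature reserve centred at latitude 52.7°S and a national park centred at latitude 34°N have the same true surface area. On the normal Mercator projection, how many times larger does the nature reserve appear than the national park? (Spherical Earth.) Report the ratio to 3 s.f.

1.87

Mercator areal scale is sec²φ.
At 52.7°: sec²(52.7°) = 1/0.6060² = 2.723.
At 34°: sec²(34°) = 1/0.8290² = 1.455.
Ratio = 2.723/1.455 = cos²(34°)/cos²(52.7°) ≈ 1.87.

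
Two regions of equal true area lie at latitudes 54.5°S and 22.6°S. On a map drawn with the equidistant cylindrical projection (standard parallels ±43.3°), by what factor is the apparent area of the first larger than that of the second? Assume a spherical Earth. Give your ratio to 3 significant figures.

With standard parallel φ₀ = 43.3°, the equirectangular projection gives x = Rλ cos φ₀, y = Rφ, so h = 1 and k = cos 43.3° / cos φ.
Areal scale at 54.5°: h·k = 1.000 × 1.253 = 1.253.
Areal scale at 22.6°: h·k = 1.000 × 0.7883 = 0.7883.
Ratio = 1.253/0.7883 ≈ 1.59.

1.59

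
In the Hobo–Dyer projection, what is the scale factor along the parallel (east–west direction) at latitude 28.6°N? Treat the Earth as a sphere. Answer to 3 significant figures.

Hobo–Dyer is a cylindrical equal-area projection with standard parallels at ±37.5°. A cylindrical equal-area projection with standard parallel φ₀ has meridian scale h = cos φ / cos φ₀ and parallel scale k = cos φ₀ / cos φ (so areas are preserved, h·k = 1).
k = cos 37.5° / cos 28.6° = 0.7934/0.8780 = 0.9036.

0.904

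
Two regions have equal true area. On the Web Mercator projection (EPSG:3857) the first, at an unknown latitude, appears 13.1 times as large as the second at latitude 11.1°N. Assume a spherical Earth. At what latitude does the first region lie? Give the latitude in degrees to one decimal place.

Mercator areal scale is sec²φ, so apparent-area ratio = sec²φ₁ / sec²φ₂ = cos²φ₂ / cos²φ₁.
cos²φ₂ / cos²φ₁ = 13.1  ⇒  cos φ₁ = cos 11.1° / √13.1 = 0.9813/3.619 = 0.2711.
φ₁ = arccos(0.2711) ≈ 74.3°.

74.3°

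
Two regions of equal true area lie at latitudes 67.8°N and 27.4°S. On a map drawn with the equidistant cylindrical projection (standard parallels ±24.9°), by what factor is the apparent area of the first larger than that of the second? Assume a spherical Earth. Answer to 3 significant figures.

2.35

In the equirectangular projection with standard parallel φ₀ = 24.9° (x = Rλ cos φ₀, y = Rφ), meridians are true-scale (h = 1) and the parallel scale is k = cos φ₀ / cos φ.
Areal scale at 67.8°: h·k = 1.000 × 2.401 = 2.401.
Areal scale at 27.4°: h·k = 1.000 × 1.022 = 1.022.
Ratio = 2.401/1.022 ≈ 2.35.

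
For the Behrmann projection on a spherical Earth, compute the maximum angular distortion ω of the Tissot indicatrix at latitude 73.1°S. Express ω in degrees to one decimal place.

Behrmann is a cylindrical equal-area projection with standard parallels at ±30°. Cylindrical equal-area (φ₀ = 30°): h = cos φ / cos 30° along meridians, k = cos 30° / cos φ along parallels; h·k = 1.
At 73.1°: h = 0.3357, k = 2.979; principal scales a = 2.979, b = 0.3357.
sin(ω/2) = (a − b)/(a + b) = 2.643/3.315 = 0.7975, so ω = 2 arcsin(0.7975) ≈ 105.8°.

105.8°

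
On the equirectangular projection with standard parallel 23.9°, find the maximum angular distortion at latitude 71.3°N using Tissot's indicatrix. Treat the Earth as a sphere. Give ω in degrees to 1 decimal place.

57.5°

The equidistant cylindrical projection with φ₀ = 23.9° has h = 1 (meridians true) and k = cos φ₀ / cos φ along parallels.
At 71.3°: h = 1.000, k = 2.852; principal scales a = 2.852, b = 1.000.
sin(ω/2) = (a − b)/(a + b) = 1.852/3.852 = 0.4807, so ω = 2 arcsin(0.4807) ≈ 57.5°.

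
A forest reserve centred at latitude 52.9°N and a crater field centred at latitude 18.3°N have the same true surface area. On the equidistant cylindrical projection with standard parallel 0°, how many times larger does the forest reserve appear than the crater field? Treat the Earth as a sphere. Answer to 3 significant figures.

1.57

In the plate carrée (x = Rλ, y = Rφ), meridians are true-scale (h = 1) and parallels are stretched by k = sec φ.
Areal scale at 52.9°: h·k = 1.000 × 1.658 = 1.658.
Areal scale at 18.3°: h·k = 1.000 × 1.053 = 1.053.
Ratio = 1.658/1.053 ≈ 1.57.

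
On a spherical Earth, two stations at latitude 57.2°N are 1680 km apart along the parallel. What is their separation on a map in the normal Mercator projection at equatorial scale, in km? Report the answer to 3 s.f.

3100 km

For Mercator, h = k = sec φ (a conformal cylindrical projection has a single point scale, 1/cos φ).
Along the parallel, k = sec 57.2° = 1/0.5417 = 1.846.
Map distance = 1680 × 1.846 ≈ 3100 km.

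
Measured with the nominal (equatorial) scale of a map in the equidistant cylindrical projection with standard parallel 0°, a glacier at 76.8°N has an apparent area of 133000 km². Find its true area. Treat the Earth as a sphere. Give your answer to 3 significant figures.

Plate carrée maps x = Rλ, y = Rφ. The meridian scale is h = 1 and the parallel scale is k = 1/cos φ = sec φ.
Areal scale = h·k = 1 × sec φ; at 76.8°, h = 1.000, k = 4.379, so h·k = 4.379.
True area = apparent / (areal scale) = 133000 / 4.379 ≈ 30400 km².

30400 km²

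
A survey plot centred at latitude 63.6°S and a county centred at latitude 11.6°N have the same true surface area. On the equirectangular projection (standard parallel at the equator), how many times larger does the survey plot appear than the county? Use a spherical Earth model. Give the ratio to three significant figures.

2.20

In the plate carrée (x = Rλ, y = Rφ), meridians are true-scale (h = 1) and parallels are stretched by k = sec φ.
Areal scale at 63.6°: h·k = 1.000 × 2.249 = 2.249.
Areal scale at 11.6°: h·k = 1.000 × 1.021 = 1.021.
Ratio = 2.249/1.021 ≈ 2.20.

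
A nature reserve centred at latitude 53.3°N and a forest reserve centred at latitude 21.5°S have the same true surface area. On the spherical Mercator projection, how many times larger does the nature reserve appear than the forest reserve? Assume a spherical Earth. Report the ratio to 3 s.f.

2.42

Mercator areal scale is sec²φ.
At 53.3°: sec²(53.3°) = 1/0.5976² = 2.800.
At 21.5°: sec²(21.5°) = 1/0.9304² = 1.155.
Ratio = 2.800/1.155 = cos²(21.5°)/cos²(53.3°) ≈ 2.42.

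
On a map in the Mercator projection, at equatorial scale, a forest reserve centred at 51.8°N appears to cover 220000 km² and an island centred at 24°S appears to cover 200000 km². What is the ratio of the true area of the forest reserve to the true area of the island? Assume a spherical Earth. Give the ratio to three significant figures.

On Mercator the areal scale is sec²φ, so true area = apparent × cos²φ.
True area of forest reserve: 220000 × cos²(51.8°) = 220000 × 0.3824 = 84130 km².
True area of island: 200000 × cos²(24°) = 200000 × 0.8346 = 166900 km².
Ratio = 84130 / 166900 ≈ 0.504.

0.504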